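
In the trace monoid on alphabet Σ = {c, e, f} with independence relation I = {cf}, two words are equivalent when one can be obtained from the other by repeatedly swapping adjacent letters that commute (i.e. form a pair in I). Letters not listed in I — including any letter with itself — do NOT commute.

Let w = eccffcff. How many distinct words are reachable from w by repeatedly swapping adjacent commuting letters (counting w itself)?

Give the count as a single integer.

drop 0:e onto floor
drop 1:c onto {0:e}
drop 2:c onto {1:c}
drop 3:f onto {0:e}
drop 4:f onto {3:f}
drop 5:c onto {2:c}
drop 6:f onto {4:f}
drop 7:f onto {6:f}
ground layer = {0:e}
drop-orders for the pieces not yet dropped (sum over which currently-grounded one goes next):
  1 to go: {5} 1  {7} 1
  2 to go: {2,5} 1  {5,7} 2  {6,7} 1
  3 to go: {1,2,5} 1  {2,5,7} 3  {4,6,7} 1  {5,6,7} 3
  4 to go: {1,2,5,7} 4  {2,5,6,7} 6  {3,4,6,7} 1  {4,5,6,7} 4
  5 to go: {1,2,5,6,7} 10  {2,4,5,6,7} 10  {3,4,5,6,7} 5
  6 to go: {1,2,4,5,6,7} 20  {2,3,4,5,6,7} 15
  if 0:e drops first: 35 orders

35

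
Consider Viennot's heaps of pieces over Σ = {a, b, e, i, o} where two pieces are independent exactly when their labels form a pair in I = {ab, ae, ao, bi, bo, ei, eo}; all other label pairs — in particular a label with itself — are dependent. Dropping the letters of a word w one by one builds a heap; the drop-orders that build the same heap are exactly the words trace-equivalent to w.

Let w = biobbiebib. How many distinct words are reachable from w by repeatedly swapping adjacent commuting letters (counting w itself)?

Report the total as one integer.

210

piece 0:b — minimal
piece 1:i — minimal
piece 2:o rests on {1:i}
piece 3:b rests on {0:b}
piece 4:b rests on {3:b}
piece 5:i rests on {2:o}
piece 6:e rests on {4:b}
piece 7:b rests on {6:e}
piece 8:i rests on {5:i}
piece 9:b rests on {7:b}
minimal pieces: {0:b, 1:i}
ways to finish when only these pieces remain (= sum over removing one remaining piece with nothing left below it):
  1 left: {8}→1  {9}→1
  2 left: {5,8}→1  {7,9}→1  {8,9}→2
  3 left: {2,5,8}→1  {5,8,9}→3  {6,7,9}→1  {7,8,9}→3
  4 left: {1,2,5,8}→1  {2,5,8,9}→4  {4,6,7,9}→1  {5,7,8,9}→6  {6,7,8,9}→4
  5 left: {1,2,5,8,9}→5  {2,5,7,8,9}→10  {3,4,6,7,9}→1  {4,6,7,8,9}→5  {5,6,7,8,9}→10
  6 left: {0,3,4,6,7,9}→1  {1,2,5,7,8,9}→15  {2,5,6,7,8,9}→20  {3,4,6,7,8,9}→6  {4,5,6,7,8,9}→15
  7 left: {0,3,4,6,7,8,9}→7  {1,2,5,6,7,8,9}→35  {2,4,5,6,7,8,9}→35  {3,4,5,6,7,8,9}→21
  8 left: {0,3,4,5,6,7,8,9}→28  {1,2,4,5,6,7,8,9}→70  {2,3,4,5,6,7,8,9}→56
  placing 0:b first → 126 extensions
  placing 1:i first → 84 extensions
total linear extensions = 210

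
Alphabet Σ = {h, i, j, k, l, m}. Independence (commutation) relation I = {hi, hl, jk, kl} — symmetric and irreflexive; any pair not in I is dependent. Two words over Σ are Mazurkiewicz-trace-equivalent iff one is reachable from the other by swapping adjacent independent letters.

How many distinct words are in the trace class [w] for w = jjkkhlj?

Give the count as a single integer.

16

piece 0:j — minimal
piece 1:j rests on {0:j}
piece 2:k — minimal
piece 3:k rests on {2:k}
piece 4:h rests on {1:j, 3:k}
piece 5:l rests on {1:j}
piece 6:j rests on {4:h, 5:l}
minimal pieces: {0:j, 2:k}
ways to finish when only these pieces remain (= sum over removing one remaining piece with nothing left below it):
  1 left: {6}→1
  2 left: {4,6}→1  {5,6}→1
  3 left: {3,4,6}→1  {4,5,6}→2
  4 left: {1,4,5,6}→2  {2,3,4,6}→1  {3,4,5,6}→3
  5 left: {0,1,4,5,6}→2  {1,3,4,5,6}→5  {2,3,4,5,6}→4
  placing 0:j first → 9 extensions
  placing 2:k first → 7 extensions
total linear extensions = 16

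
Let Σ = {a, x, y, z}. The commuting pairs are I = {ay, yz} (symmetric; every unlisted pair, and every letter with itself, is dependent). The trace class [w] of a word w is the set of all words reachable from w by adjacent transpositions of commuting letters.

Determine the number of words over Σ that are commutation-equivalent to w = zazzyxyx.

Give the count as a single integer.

5

drop 0:z onto floor
drop 1:a onto {0:z}
drop 2:z onto {1:a}
drop 3:z onto {2:z}
drop 4:y onto floor
drop 5:x onto {3:z, 4:y}
drop 6:y onto {5:x}
drop 7:x onto {6:y}
ground layer = {0:z, 4:y}
drop-orders for the pieces not yet dropped (sum over which currently-grounded one goes next):
  1 to go: {7} 1
  2 to go: {6,7} 1
  3 to go: {5,6,7} 1
  4 to go: {3,5,6,7} 1  {4,5,6,7} 1
  5 to go: {2,3,5,6,7} 1  {3,4,5,6,7} 2
  6 to go: {1,2,3,5,6,7} 1  {2,3,4,5,6,7} 3
  if 0:z drops first: 4 orders
  if 4:y drops first: 1 orders
heap linearizations: 5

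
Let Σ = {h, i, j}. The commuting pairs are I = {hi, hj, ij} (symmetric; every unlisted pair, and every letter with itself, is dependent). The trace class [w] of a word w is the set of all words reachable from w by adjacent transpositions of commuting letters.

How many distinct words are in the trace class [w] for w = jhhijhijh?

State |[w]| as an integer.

1260

drop 0:j onto floor
drop 1:h onto floor
drop 2:h onto {1:h}
drop 3:i onto floor
drop 4:j onto {0:j}
drop 5:h onto {2:h}
drop 6:i onto {3:i}
drop 7:j onto {4:j}
drop 8:h onto {5:h}
ground layer = {0:j, 1:h, 3:i}
drop-orders for the pieces not yet dropped (sum over which currently-grounded one goes next):
  1 to go: {6} 1  {7} 1  {8} 1
  2 to go: {3,6} 1  {4,7} 1  {5,8} 1  {6,7} 2  {6,8} 2  {7,8} 2
  3 to go: {0,4,7} 1  {2,5,8} 1  {3,6,7} 3  {3,6,8} 3  {4,6,7} 3  {4,7,8} 3  {5,6,8} 3  {5,7,8} 3  {6,7,8} 6
  4 to go: {0,4,6,7} 4  {0,4,7,8} 4  {1,2,5,8} 1  {2,5,6,8} 4  {2,5,7,8} 4  {3,4,6,7} 6  {3,5,6,8} 6  {3,6,7,8} 12  {4,5,7,8} 6  {4,6,7,8} 12  {5,6,7,8} 12
  5 to go: {0,3,4,6,7} 10  {0,4,5,7,8} 10  {0,4,6,7,8} 20  {1,2,5,6,8} 5  {1,2,5,7,8} 5  {2,3,5,6,8} 10  {2,4,5,7,8} 10  {2,5,6,7,8} 20  {3,4,6,7,8} 30  {3,5,6,7,8} 30  {4,5,6,7,8} 30
  6 to go: {0,2,4,5,7,8} 20  {0,3,4,6,7,8} 60  {0,4,5,6,7,8} 60  {1,2,3,5,6,8} 15  {1,2,4,5,7,8} 15  {1,2,5,6,7,8} 30  {2,3,5,6,7,8} 60  {2,4,5,6,7,8} 60  {3,4,5,6,7,8} 90
  7 to go: {0,1,2,4,5,7,8} 35  {0,2,4,5,6,7,8} 140  {0,3,4,5,6,7,8} 210  {1,2,3,5,6,7,8} 105  {1,2,4,5,6,7,8} 105  {2,3,4,5,6,7,8} 210
  if 0:j drops first: 420 orders
  if 1:h drops first: 560 orders
  if 3:i drops first: 280 orders
heap linearizations: 1260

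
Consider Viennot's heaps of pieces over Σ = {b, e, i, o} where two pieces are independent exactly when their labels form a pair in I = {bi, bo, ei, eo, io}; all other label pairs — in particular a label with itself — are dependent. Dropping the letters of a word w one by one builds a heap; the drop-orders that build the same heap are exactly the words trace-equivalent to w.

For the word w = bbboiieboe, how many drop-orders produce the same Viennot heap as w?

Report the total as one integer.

1260

drop 0:b onto floor
drop 1:b onto {0:b}
drop 2:b onto {1:b}
drop 3:o onto floor
drop 4:i onto floor
drop 5:i onto {4:i}
drop 6:e onto {2:b}
drop 7:b onto {6:e}
drop 8:o onto {3:o}
drop 9:e onto {7:b}
ground layer = {0:b, 3:o, 4:i}
drop-orders for the pieces not yet dropped (sum over which currently-grounded one goes next):
  1 to go: {5} 1  {8} 1  {9} 1
  2 to go: {3,8} 1  {4,5} 1  {5,8} 2  {5,9} 2  {7,9} 1  {8,9} 2
  3 to go: {3,5,8} 3  {3,8,9} 3  {4,5,8} 3  {4,5,9} 3  {5,7,9} 3  {5,8,9} 6  {6,7,9} 1  {7,8,9} 3
  4 to go: {2,6,7,9} 1  {3,4,5,8} 6  {3,5,8,9} 12  {3,7,8,9} 6  {4,5,7,9} 6  {4,5,8,9} 12  {5,6,7,9} 4  {5,7,8,9} 12  {6,7,8,9} 4
  5 to go: {1,2,6,7,9} 1  {2,5,6,7,9} 5  {2,6,7,8,9} 5  {3,4,5,8,9} 30  {3,5,7,8,9} 30  {3,6,7,8,9} 10  {4,5,6,7,9} 10  {4,5,7,8,9} 30  {5,6,7,8,9} 20
  6 to go: {0,1,2,6,7,9} 1  {1,2,5,6,7,9} 6  {1,2,6,7,8,9} 6  {2,3,6,7,8,9} 15  {2,4,5,6,7,9} 15  {2,5,6,7,8,9} 30  {3,4,5,7,8,9} 90  {3,5,6,7,8,9} 60  {4,5,6,7,8,9} 60
  7 to go: {0,1,2,5,6,7,9} 7  {0,1,2,6,7,8,9} 7  {1,2,3,6,7,8,9} 21  {1,2,4,5,6,7,9} 21  {1,2,5,6,7,8,9} 42  {2,3,5,6,7,8,9} 105  {2,4,5,6,7,8,9} 105  {3,4,5,6,7,8,9} 210
  8 to go: {0,1,2,3,6,7,8,9} 28  {0,1,2,4,5,6,7,9} 28  {0,1,2,5,6,7,8,9} 56  {1,2,3,5,6,7,8,9} 168  {1,2,4,5,6,7,8,9} 168  {2,3,4,5,6,7,8,9} 420
  if 0:b drops first: 756 orders
  if 3:o drops first: 252 orders
  if 4:i drops first: 252 orders
heap linearizations: 1260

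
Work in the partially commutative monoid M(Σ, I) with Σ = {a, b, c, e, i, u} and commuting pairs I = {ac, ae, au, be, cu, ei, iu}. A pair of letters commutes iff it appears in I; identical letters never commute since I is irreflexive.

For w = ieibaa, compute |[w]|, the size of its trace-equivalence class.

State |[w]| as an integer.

6

0(i) covers ∅
1(e) covers ∅
2(i) covers 0:i
3(b) covers 2:i
4(a) covers 3:b
5(a) covers 4:a
floor of heap: 0:i, 1:e
completions by unplaced set U, small U first (add the entries for U minus each lowest piece of U):
  |U|=1: {1}:1  {5}:1
  |U|=2: {1,5}:2  {4,5}:1
  |U|=3: {1,4,5}:3  {3,4,5}:1
  |U|=4: {1,3,4,5}:4  {2,3,4,5}:1
  start at 0(i): 5
  start at 1(e): 1
sum over floor = 6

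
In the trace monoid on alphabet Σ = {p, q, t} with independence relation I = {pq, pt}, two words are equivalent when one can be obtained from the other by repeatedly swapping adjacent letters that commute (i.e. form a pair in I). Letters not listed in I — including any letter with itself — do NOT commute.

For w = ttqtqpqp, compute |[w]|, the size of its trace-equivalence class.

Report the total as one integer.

28

#0=t has no predecessor
#1=t depends on [0:t]
#2=q depends on [1:t]
#3=t depends on [2:q]
#4=q depends on [3:t]
#5=p has no predecessor
#6=q depends on [4:q]
#7=p depends on [5:p]
sources: [0:t, 5:p]
N(rest) = Σ N(rest − s) over sources s of rest; N(one piece) = 1:
  size 1 → [6]=1  [7]=1
  size 2 → [4,6]=1  [5,7]=1  [6,7]=2
  size 3 → [3,4,6]=1  [4,6,7]=3  [5,6,7]=3
  size 4 → [2,3,4,6]=1  [3,4,6,7]=4  [4,5,6,7]=6
  size 5 → [1,2,3,4,6]=1  [2,3,4,6,7]=5  [3,4,5,6,7]=10
  size 6 → [0,1,2,3,4,6]=1  [1,2,3,4,6,7]=6  [2,3,4,5,6,7]=15
  first=0(t) contributes 21
  first=5(p) contributes 7
|[w]| = 28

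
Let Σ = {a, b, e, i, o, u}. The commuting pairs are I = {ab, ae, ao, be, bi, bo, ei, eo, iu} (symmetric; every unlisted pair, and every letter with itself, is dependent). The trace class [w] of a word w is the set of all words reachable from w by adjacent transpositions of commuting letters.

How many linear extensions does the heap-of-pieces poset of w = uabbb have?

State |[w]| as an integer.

4

piece 0:u — minimal
piece 1:a rests on {0:u}
piece 2:b rests on {0:u}
piece 3:b rests on {2:b}
piece 4:b rests on {3:b}
minimal pieces: {0:u}
ways to finish when only these pieces remain (= sum over removing one remaining piece with nothing left below it):
  1 left: {1}→1  {4}→1
  2 left: {1,4}→2  {3,4}→1
  3 left: {1,3,4}→3  {2,3,4}→1
  placing 0:u first → 4 extensions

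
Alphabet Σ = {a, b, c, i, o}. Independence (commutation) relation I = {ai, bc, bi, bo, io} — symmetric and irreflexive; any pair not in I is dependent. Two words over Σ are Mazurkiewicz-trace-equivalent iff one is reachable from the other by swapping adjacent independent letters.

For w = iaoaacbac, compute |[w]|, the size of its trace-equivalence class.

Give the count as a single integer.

11

drop 0:i onto floor
drop 1:a onto floor
drop 2:o onto {1:a}
drop 3:a onto {2:o}
drop 4:a onto {3:a}
drop 5:c onto {0:i, 4:a}
drop 6:b onto {4:a}
drop 7:a onto {5:c, 6:b}
drop 8:c onto {7:a}
ground layer = {0:i, 1:a}
drop-orders for the pieces not yet dropped (sum over which currently-grounded one goes next):
  1 to go: {8} 1
  2 to go: {7,8} 1
  3 to go: {5,7,8} 1  {6,7,8} 1
  4 to go: {0,5,7,8} 1  {5,6,7,8} 2
  5 to go: {0,5,6,7,8} 3  {4,5,6,7,8} 2
  6 to go: {0,4,5,6,7,8} 5  {3,4,5,6,7,8} 2
  7 to go: {0,3,4,5,6,7,8} 7  {2,3,4,5,6,7,8} 2
  if 0:i drops first: 2 orders
  if 1:a drops first: 9 orders
heap linearizations: 11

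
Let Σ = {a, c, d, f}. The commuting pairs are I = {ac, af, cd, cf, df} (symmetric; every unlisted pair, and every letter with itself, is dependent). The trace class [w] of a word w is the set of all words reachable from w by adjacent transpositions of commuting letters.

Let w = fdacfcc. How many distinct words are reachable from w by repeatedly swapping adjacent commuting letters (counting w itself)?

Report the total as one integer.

piece 0:f — minimal
piece 1:d — minimal
piece 2:a rests on {1:d}
piece 3:c — minimal
piece 4:f rests on {0:f}
piece 5:c rests on {3:c}
piece 6:c rests on {5:c}
minimal pieces: {0:f, 1:d, 3:c}
ways to finish when only these pieces remain (= sum over removing one remaining piece with nothing left below it):
  1 left: {2}→1  {4}→1  {6}→1
  2 left: {0,4}→1  {1,2}→1  {2,4}→2  {2,6}→2  {4,6}→2  {5,6}→1
  3 left: {0,2,4}→3  {0,4,6}→3  {1,2,4}→3  {1,2,6}→3  {2,4,6}→6  {2,5,6}→3  {3,5,6}→1  {4,5,6}→3
  4 left: {0,1,2,4}→6  {0,2,4,6}→12  {0,4,5,6}→6  {1,2,4,6}→12  {1,2,5,6}→6  {2,3,5,6}→4  {2,4,5,6}→12  {3,4,5,6}→4
  5 left: {0,1,2,4,6}→30  {0,2,4,5,6}→30  {0,3,4,5,6}→10  {1,2,3,5,6}→10  {1,2,4,5,6}→30  {2,3,4,5,6}→20
  placing 0:f first → 60 extensions
  placing 1:d first → 60 extensions
  placing 3:c first → 90 extensions
total linear extensions = 210

210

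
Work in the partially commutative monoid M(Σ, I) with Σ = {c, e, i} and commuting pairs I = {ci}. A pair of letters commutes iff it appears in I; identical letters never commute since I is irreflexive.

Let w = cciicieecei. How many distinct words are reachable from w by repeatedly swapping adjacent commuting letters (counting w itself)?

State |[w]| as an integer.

piece 0:c — minimal
piece 1:c rests on {0:c}
piece 2:i — minimal
piece 3:i rests on {2:i}
piece 4:c rests on {1:c}
piece 5:i rests on {3:i}
piece 6:e rests on {4:c, 5:i}
piece 7:e rests on {6:e}
piece 8:c rests on {7:e}
piece 9:e rests on {8:c}
piece 10:i rests on {9:e}
minimal pieces: {0:c, 2:i}
ways to finish when only these pieces remain (= sum over removing one remaining piece with nothing left below it):
  1 left: {10}→1
  2 left: {9,10}→1
  3 left: {8,9,10}→1
  4 left: {7,8,9,10}→1
  5 left: {6,7,8,9,10}→1
  6 left: {4,6,7,8,9,10}→1  {5,6,7,8,9,10}→1
  7 left: {1,4,6,7,8,9,10}→1  {3,5,6,7,8,9,10}→1  {4,5,6,7,8,9,10}→2
  8 left: {0,1,4,6,7,8,9,10}→1  {1,4,5,6,7,8,9,10}→3  {2,3,5,6,7,8,9,10}→1  {3,4,5,6,7,8,9,10}→3
  9 left: {0,1,4,5,6,7,8,9,10}→4  {1,3,4,5,6,7,8,9,10}→6  {2,3,4,5,6,7,8,9,10}→4
  placing 0:c first → 10 extensions
  placing 2:i first → 10 extensions
total linear extensions = 20

20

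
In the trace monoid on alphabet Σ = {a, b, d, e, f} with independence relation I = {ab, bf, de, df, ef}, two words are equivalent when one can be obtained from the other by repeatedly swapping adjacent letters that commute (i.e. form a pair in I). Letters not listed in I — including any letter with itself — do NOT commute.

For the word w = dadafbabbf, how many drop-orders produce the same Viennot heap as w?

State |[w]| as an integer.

35

piece 0:d — minimal
piece 1:a rests on {0:d}
piece 2:d rests on {1:a}
piece 3:a rests on {2:d}
piece 4:f rests on {3:a}
piece 5:b rests on {2:d}
piece 6:a rests on {4:f}
piece 7:b rests on {5:b}
piece 8:b rests on {7:b}
piece 9:f rests on {6:a}
minimal pieces: {0:d}
ways to finish when only these pieces remain (= sum over removing one remaining piece with nothing left below it):
  1 left: {8}→1  {9}→1
  2 left: {6,9}→1  {7,8}→1  {8,9}→2
  3 left: {4,6,9}→1  {5,7,8}→1  {6,8,9}→3  {7,8,9}→3
  4 left: {3,4,6,9}→1  {4,6,8,9}→4  {5,7,8,9}→4  {6,7,8,9}→6
  5 left: {3,4,6,8,9}→5  {4,6,7,8,9}→10  {5,6,7,8,9}→10
  6 left: {3,4,6,7,8,9}→15  {4,5,6,7,8,9}→20
  7 left: {3,4,5,6,7,8,9}→35
  8 left: {2,3,4,5,6,7,8,9}→35
  placing 0:d first → 35 extensions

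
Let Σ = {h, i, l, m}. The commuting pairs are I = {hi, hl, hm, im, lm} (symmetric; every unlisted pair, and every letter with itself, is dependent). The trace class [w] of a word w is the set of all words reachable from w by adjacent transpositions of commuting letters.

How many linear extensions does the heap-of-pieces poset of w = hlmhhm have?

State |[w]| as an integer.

60

piece 0:h — minimal
piece 1:l — minimal
piece 2:m — minimal
piece 3:h rests on {0:h}
piece 4:h rests on {3:h}
piece 5:m rests on {2:m}
minimal pieces: {0:h, 1:l, 2:m}
ways to finish when only these pieces remain (= sum over removing one remaining piece with nothing left below it):
  1 left: {1}→1  {4}→1  {5}→1
  2 left: {1,4}→2  {1,5}→2  {2,5}→1  {3,4}→1  {4,5}→2
  3 left: {0,3,4}→1  {1,2,5}→3  {1,3,4}→3  {1,4,5}→6  {2,4,5}→3  {3,4,5}→3
  4 left: {0,1,3,4}→4  {0,3,4,5}→4  {1,2,4,5}→12  {1,3,4,5}→12  {2,3,4,5}→6
  placing 0:h first → 30 extensions
  placing 1:l first → 10 extensions
  placing 2:m first → 20 extensions
total linear extensions = 60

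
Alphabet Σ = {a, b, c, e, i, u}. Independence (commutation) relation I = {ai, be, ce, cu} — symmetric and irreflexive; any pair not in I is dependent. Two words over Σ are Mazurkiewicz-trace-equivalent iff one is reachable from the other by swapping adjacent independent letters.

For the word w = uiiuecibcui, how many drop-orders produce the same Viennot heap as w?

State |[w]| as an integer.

drop 0:u onto floor
drop 1:i onto {0:u}
drop 2:i onto {1:i}
drop 3:u onto {2:i}
drop 4:e onto {3:u}
drop 5:c onto {2:i}
drop 6:i onto {4:e, 5:c}
drop 7:b onto {6:i}
drop 8:c onto {7:b}
drop 9:u onto {7:b}
drop 10:i onto {8:c, 9:u}
ground layer = {0:u}
drop-orders for the pieces not yet dropped (sum over which currently-grounded one goes next):
  1 to go: {10} 1
  2 to go: {8,10} 1  {9,10} 1
  3 to go: {8,9,10} 2
  4 to go: {7,8,9,10} 2
  5 to go: {6,7,8,9,10} 2
  6 to go: {4,6,7,8,9,10} 2  {5,6,7,8,9,10} 2
  7 to go: {3,4,6,7,8,9,10} 2  {4,5,6,7,8,9,10} 4
  8 to go: {3,4,5,6,7,8,9,10} 6
  9 to go: {2,3,4,5,6,7,8,9,10} 6
  if 0:u drops first: 6 orders

6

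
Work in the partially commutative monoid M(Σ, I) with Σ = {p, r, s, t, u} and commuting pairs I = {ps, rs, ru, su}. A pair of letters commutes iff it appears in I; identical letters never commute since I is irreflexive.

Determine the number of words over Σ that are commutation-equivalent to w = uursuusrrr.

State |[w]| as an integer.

3150

drop 0:u onto floor
drop 1:u onto {0:u}
drop 2:r onto floor
drop 3:s onto floor
drop 4:u onto {1:u}
drop 5:u onto {4:u}
drop 6:s onto {3:s}
drop 7:r onto {2:r}
drop 8:r onto {7:r}
drop 9:r onto {8:r}
ground layer = {0:u, 2:r, 3:s}
drop-orders for the pieces not yet dropped (sum over which currently-grounded one goes next):
  1 to go: {5} 1  {6} 1  {9} 1
  2 to go: {3,6} 1  {4,5} 1  {5,6} 2  {5,9} 2  {6,9} 2  {8,9} 1
  3 to go: {1,4,5} 1  {3,5,6} 3  {3,6,9} 3  {4,5,6} 3  {4,5,9} 3  {5,6,9} 6  {5,8,9} 3  {6,8,9} 3  {7,8,9} 1
  4 to go: {0,1,4,5} 1  {1,4,5,6} 4  {1,4,5,9} 4  {2,7,8,9} 1  {3,4,5,6} 6  {3,5,6,9} 12  {3,6,8,9} 6  {4,5,6,9} 12  {4,5,8,9} 6  {5,6,8,9} 12  {5,7,8,9} 4  {6,7,8,9} 4
  5 to go: {0,1,4,5,6} 5  {0,1,4,5,9} 5  {1,3,4,5,6} 10  {1,4,5,6,9} 20  {1,4,5,8,9} 10  {2,5,7,8,9} 5  {2,6,7,8,9} 5  {3,4,5,6,9} 30  {3,5,6,8,9} 30  {3,6,7,8,9} 10  {4,5,6,8,9} 30  {4,5,7,8,9} 10  {5,6,7,8,9} 20
  6 to go: {0,1,3,4,5,6} 15  {0,1,4,5,6,9} 30  {0,1,4,5,8,9} 15  {1,3,4,5,6,9} 60  {1,4,5,6,8,9} 60  {1,4,5,7,8,9} 20  {2,3,6,7,8,9} 15  {2,4,5,7,8,9} 15  {2,5,6,7,8,9} 30  {3,4,5,6,8,9} 90  {3,5,6,7,8,9} 60  {4,5,6,7,8,9} 60
  7 to go: {0,1,3,4,5,6,9} 105  {0,1,4,5,6,8,9} 105  {0,1,4,5,7,8,9} 35  {1,2,4,5,7,8,9} 35  {1,3,4,5,6,8,9} 210  {1,4,5,6,7,8,9} 140  {2,3,5,6,7,8,9} 105  {2,4,5,6,7,8,9} 105  {3,4,5,6,7,8,9} 210
  8 to go: {0,1,2,4,5,7,8,9} 70  {0,1,3,4,5,6,8,9} 420  {0,1,4,5,6,7,8,9} 280  {1,2,4,5,6,7,8,9} 280  {1,3,4,5,6,7,8,9} 560  {2,3,4,5,6,7,8,9} 420
  if 0:u drops first: 1260 orders
  if 2:r drops first: 1260 orders
  if 3:s drops first: 630 orders
heap linearizations: 3150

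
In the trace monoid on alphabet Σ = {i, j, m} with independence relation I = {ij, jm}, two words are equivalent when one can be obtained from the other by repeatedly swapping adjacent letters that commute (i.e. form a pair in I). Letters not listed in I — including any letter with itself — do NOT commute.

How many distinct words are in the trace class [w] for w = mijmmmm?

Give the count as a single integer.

#0=m has no predecessor
#1=i depends on [0:m]
#2=j has no predecessor
#3=m depends on [1:i]
#4=m depends on [3:m]
#5=m depends on [4:m]
#6=m depends on [5:m]
sources: [0:m, 2:j]
N(rest) = Σ N(rest − s) over sources s of rest; N(one piece) = 1:
  size 1 → [2]=1  [6]=1
  size 2 → [2,6]=2  [5,6]=1
  size 3 → [2,5,6]=3  [4,5,6]=1
  size 4 → [2,4,5,6]=4  [3,4,5,6]=1
  size 5 → [1,3,4,5,6]=1  [2,3,4,5,6]=5
  first=0(m) contributes 6
  first=2(j) contributes 1
|[w]| = 7

7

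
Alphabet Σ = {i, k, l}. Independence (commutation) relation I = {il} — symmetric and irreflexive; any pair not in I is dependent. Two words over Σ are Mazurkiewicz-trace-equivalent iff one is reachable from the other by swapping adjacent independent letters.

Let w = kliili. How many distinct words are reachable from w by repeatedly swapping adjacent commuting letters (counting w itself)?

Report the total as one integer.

10

0(k) covers ∅
1(l) covers 0:k
2(i) covers 0:k
3(i) covers 2:i
4(l) covers 1:l
5(i) covers 3:i
floor of heap: 0:k
completions by unplaced set U, small U first (add the entries for U minus each lowest piece of U):
  |U|=1: {4}:1  {5}:1
  |U|=2: {1,4}:1  {3,5}:1  {4,5}:2
  |U|=3: {1,4,5}:3  {2,3,5}:1  {3,4,5}:3
  |U|=4: {1,3,4,5}:6  {2,3,4,5}:4
  start at 0(k): 10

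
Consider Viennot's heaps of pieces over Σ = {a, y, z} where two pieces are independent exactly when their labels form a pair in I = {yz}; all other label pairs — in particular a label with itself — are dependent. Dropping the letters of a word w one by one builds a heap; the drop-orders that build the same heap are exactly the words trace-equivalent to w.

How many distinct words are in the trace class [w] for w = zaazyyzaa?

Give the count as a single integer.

0(z) covers ∅
1(a) covers 0:z
2(a) covers 1:a
3(z) covers 2:a
4(y) covers 2:a
5(y) covers 4:y
6(z) covers 3:z
7(a) covers 5:y, 6:z
8(a) covers 7:a
floor of heap: 0:z
completions by unplaced set U, small U first (add the entries for U minus each lowest piece of U):
  |U|=1: {8}:1
  |U|=2: {7,8}:1
  |U|=3: {5,7,8}:1  {6,7,8}:1
  |U|=4: {3,6,7,8}:1  {4,5,7,8}:1  {5,6,7,8}:2
  |U|=5: {3,5,6,7,8}:3  {4,5,6,7,8}:3
  |U|=6: {3,4,5,6,7,8}:6
  |U|=7: {2,3,4,5,6,7,8}:6
  start at 0(z): 6

6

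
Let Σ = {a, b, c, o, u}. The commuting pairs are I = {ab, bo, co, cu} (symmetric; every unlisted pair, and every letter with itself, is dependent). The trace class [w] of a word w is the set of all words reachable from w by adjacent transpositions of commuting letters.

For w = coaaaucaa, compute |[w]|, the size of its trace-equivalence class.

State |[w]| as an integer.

piece 0:c — minimal
piece 1:o — minimal
piece 2:a rests on {0:c, 1:o}
piece 3:a rests on {2:a}
piece 4:a rests on {3:a}
piece 5:u rests on {4:a}
piece 6:c rests on {4:a}
piece 7:a rests on {5:u, 6:c}
piece 8:a rests on {7:a}
minimal pieces: {0:c, 1:o}
ways to finish when only these pieces remain (= sum over removing one remaining piece with nothing left below it):
  1 left: {8}→1
  2 left: {7,8}→1
  3 left: {5,7,8}→1  {6,7,8}→1
  4 left: {5,6,7,8}→2
  5 left: {4,5,6,7,8}→2
  6 left: {3,4,5,6,7,8}→2
  7 left: {2,3,4,5,6,7,8}→2
  placing 0:c first → 2 extensions
  placing 1:o first → 2 extensions
total linear extensions = 4

4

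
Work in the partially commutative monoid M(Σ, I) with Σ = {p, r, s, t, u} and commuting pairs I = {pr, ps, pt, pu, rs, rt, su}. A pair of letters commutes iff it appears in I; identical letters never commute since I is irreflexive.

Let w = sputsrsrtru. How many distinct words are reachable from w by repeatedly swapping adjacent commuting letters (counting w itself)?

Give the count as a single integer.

1001

0(s) covers ∅
1(p) covers ∅
2(u) covers ∅
3(t) covers 0:s, 2:u
4(s) covers 3:t
5(r) covers 2:u
6(s) covers 4:s
7(r) covers 5:r
8(t) covers 6:s
9(r) covers 7:r
10(u) covers 8:t, 9:r
floor of heap: 0:s, 1:p, 2:u
completions by unplaced set U, small U first (add the entries for U minus each lowest piece of U):
  |U|=1: {1}:1  {10}:1
  |U|=2: {1,10}:2  {8,10}:1  {9,10}:1
  |U|=3: {1,8,10}:3  {1,9,10}:3  {6,8,10}:1  {7,9,10}:1  {8,9,10}:2
  |U|=4: {1,6,8,10}:4  {1,7,9,10}:4  {1,8,9,10}:8  {4,6,8,10}:1  {5,7,9,10}:1  {6,8,9,10}:3  {7,8,9,10}:3
  |U|=5: {1,4,6,8,10}:5  {1,5,7,9,10}:5  {1,6,8,9,10}:15  {1,7,8,9,10}:15  {3,4,6,8,10}:1  {4,6,8,9,10}:4  {5,7,8,9,10}:4  {6,7,8,9,10}:6
  |U|=6: {0,3,4,6,8,10}:1  {1,3,4,6,8,10}:6  {1,4,6,8,9,10}:24  {1,5,7,8,9,10}:24  {1,6,7,8,9,10}:36  {3,4,6,8,9,10}:5  {4,6,7,8,9,10}:10  {5,6,7,8,9,10}:10
  |U|=7: {0,1,3,4,6,8,10}:7  {0,3,4,6,8,9,10}:6  {1,3,4,6,8,9,10}:35  {1,4,6,7,8,9,10}:70  {1,5,6,7,8,9,10}:70  {3,4,6,7,8,9,10}:15  {4,5,6,7,8,9,10}:20
  |U|=8: {0,1,3,4,6,8,9,10}:48  {0,3,4,6,7,8,9,10}:21  {1,3,4,6,7,8,9,10}:120  {1,4,5,6,7,8,9,10}:160  {3,4,5,6,7,8,9,10}:35
  |U|=9: {0,1,3,4,6,7,8,9,10}:189  {0,3,4,5,6,7,8,9,10}:56  {1,3,4,5,6,7,8,9,10}:315  {2,3,4,5,6,7,8,9,10}:35
  start at 0(s): 350
  start at 1(p): 91
  start at 2(u): 560
sum over floor = 1001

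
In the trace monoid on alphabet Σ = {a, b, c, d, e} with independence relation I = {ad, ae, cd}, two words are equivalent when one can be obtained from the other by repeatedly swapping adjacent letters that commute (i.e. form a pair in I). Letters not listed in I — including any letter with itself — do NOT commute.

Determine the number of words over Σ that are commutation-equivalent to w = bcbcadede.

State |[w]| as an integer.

piece 0:b — minimal
piece 1:c rests on {0:b}
piece 2:b rests on {1:c}
piece 3:c rests on {2:b}
piece 4:a rests on {3:c}
piece 5:d rests on {2:b}
piece 6:e rests on {3:c, 5:d}
piece 7:d rests on {6:e}
piece 8:e rests on {7:d}
minimal pieces: {0:b}
ways to finish when only these pieces remain (= sum over removing one remaining piece with nothing left below it):
  1 left: {4}→1  {8}→1
  2 left: {4,8}→2  {7,8}→1
  3 left: {4,7,8}→3  {6,7,8}→1
  4 left: {4,6,7,8}→4  {5,6,7,8}→1
  5 left: {3,4,6,7,8}→4  {4,5,6,7,8}→5
  6 left: {3,4,5,6,7,8}→9
  7 left: {2,3,4,5,6,7,8}→9
  placing 0:b first → 9 extensions

9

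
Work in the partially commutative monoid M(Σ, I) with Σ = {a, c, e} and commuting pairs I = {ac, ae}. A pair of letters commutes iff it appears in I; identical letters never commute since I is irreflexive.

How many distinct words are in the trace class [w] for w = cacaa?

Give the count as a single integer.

0(c) covers ∅
1(a) covers ∅
2(c) covers 0:c
3(a) covers 1:a
4(a) covers 3:a
floor of heap: 0:c, 1:a
completions by unplaced set U, small U first (add the entries for U minus each lowest piece of U):
  |U|=1: {2}:1  {4}:1
  |U|=2: {0,2}:1  {2,4}:2  {3,4}:1
  |U|=3: {0,2,4}:3  {1,3,4}:1  {2,3,4}:3
  start at 0(c): 4
  start at 1(a): 6
sum over floor = 10

10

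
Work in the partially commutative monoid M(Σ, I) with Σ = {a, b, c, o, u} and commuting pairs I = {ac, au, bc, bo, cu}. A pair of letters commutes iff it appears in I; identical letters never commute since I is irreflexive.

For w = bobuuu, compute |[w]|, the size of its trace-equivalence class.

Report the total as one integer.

3

#0=b has no predecessor
#1=o has no predecessor
#2=b depends on [0:b]
#3=u depends on [1:o, 2:b]
#4=u depends on [3:u]
#5=u depends on [4:u]
sources: [0:b, 1:o]
N(rest) = Σ N(rest − s) over sources s of rest; N(one piece) = 1:
  size 1 → [5]=1
  size 2 → [4,5]=1
  size 3 → [3,4,5]=1
  size 4 → [1,3,4,5]=1  [2,3,4,5]=1
  first=0(b) contributes 2
  first=1(o) contributes 1
|[w]| = 3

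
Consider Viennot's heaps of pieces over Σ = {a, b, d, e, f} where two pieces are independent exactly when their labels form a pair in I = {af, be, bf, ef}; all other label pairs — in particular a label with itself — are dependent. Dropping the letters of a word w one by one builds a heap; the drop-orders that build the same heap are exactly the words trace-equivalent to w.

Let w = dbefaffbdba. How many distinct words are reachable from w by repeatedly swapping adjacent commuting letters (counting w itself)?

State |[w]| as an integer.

0(d) covers ∅
1(b) covers 0:d
2(e) covers 0:d
3(f) covers 0:d
4(a) covers 1:b, 2:e
5(f) covers 3:f
6(f) covers 5:f
7(b) covers 4:a
8(d) covers 6:f, 7:b
9(b) covers 8:d
10(a) covers 9:b
floor of heap: 0:d
completions by unplaced set U, small U first (add the entries for U minus each lowest piece of U):
  |U|=1: {10}:1
  |U|=2: {9,10}:1
  |U|=3: {8,9,10}:1
  |U|=4: {6,8,9,10}:1  {7,8,9,10}:1
  |U|=5: {4,7,8,9,10}:1  {5,6,8,9,10}:1  {6,7,8,9,10}:2
  |U|=6: {1,4,7,8,9,10}:1  {2,4,7,8,9,10}:1  {3,5,6,8,9,10}:1  {4,6,7,8,9,10}:3  {5,6,7,8,9,10}:3
  |U|=7: {1,2,4,7,8,9,10}:2  {1,4,6,7,8,9,10}:4  {2,4,6,7,8,9,10}:4  {3,5,6,7,8,9,10}:4  {4,5,6,7,8,9,10}:6
  |U|=8: {1,2,4,6,7,8,9,10}:10  {1,4,5,6,7,8,9,10}:10  {2,4,5,6,7,8,9,10}:10  {3,4,5,6,7,8,9,10}:10
  |U|=9: {1,2,4,5,6,7,8,9,10}:30  {1,3,4,5,6,7,8,9,10}:20  {2,3,4,5,6,7,8,9,10}:20
  start at 0(d): 70

70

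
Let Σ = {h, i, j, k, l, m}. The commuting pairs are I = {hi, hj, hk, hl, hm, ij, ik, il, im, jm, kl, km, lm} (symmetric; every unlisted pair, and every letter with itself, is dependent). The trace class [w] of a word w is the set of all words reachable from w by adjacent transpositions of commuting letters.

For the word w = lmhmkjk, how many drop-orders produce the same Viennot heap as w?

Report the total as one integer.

0(l) covers ∅
1(m) covers ∅
2(h) covers ∅
3(m) covers 1:m
4(k) covers ∅
5(j) covers 0:l, 4:k
6(k) covers 5:j
floor of heap: 0:l, 1:m, 2:h, 4:k
completions by unplaced set U, small U first (add the entries for U minus each lowest piece of U):
  |U|=1: {2}:1  {3}:1  {6}:1
  |U|=2: {1,3}:1  {2,3}:2  {2,6}:2  {3,6}:2  {5,6}:1
  |U|=3: {0,5,6}:1  {1,2,3}:3  {1,3,6}:3  {2,3,6}:6  {2,5,6}:3  {3,5,6}:3  {4,5,6}:1
  |U|=4: {0,2,5,6}:4  {0,3,5,6}:4  {0,4,5,6}:2  {1,2,3,6}:12  {1,3,5,6}:6  {2,3,5,6}:12  {2,4,5,6}:4  {3,4,5,6}:4
  |U|=5: {0,1,3,5,6}:10  {0,2,3,5,6}:20  {0,2,4,5,6}:10  {0,3,4,5,6}:10  {1,2,3,5,6}:30  {1,3,4,5,6}:10  {2,3,4,5,6}:20
  start at 0(l): 60
  start at 1(m): 60
  start at 2(h): 30
  start at 4(k): 60
sum over floor = 210

210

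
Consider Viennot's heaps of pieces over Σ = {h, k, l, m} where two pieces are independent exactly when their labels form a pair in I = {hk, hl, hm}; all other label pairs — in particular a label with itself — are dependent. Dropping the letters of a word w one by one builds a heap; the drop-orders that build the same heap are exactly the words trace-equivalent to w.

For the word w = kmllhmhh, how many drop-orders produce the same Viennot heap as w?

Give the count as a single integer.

drop 0:k onto floor
drop 1:m onto {0:k}
drop 2:l onto {1:m}
drop 3:l onto {2:l}
drop 4:h onto floor
drop 5:m onto {3:l}
drop 6:h onto {4:h}
drop 7:h onto {6:h}
ground layer = {0:k, 4:h}
drop-orders for the pieces not yet dropped (sum over which currently-grounded one goes next):
  1 to go: {5} 1  {7} 1
  2 to go: {3,5} 1  {5,7} 2  {6,7} 1
  3 to go: {2,3,5} 1  {3,5,7} 3  {4,6,7} 1  {5,6,7} 3
  4 to go: {1,2,3,5} 1  {2,3,5,7} 4  {3,5,6,7} 6  {4,5,6,7} 4
  5 to go: {0,1,2,3,5} 1  {1,2,3,5,7} 5  {2,3,5,6,7} 10  {3,4,5,6,7} 10
  6 to go: {0,1,2,3,5,7} 6  {1,2,3,5,6,7} 15  {2,3,4,5,6,7} 20
  if 0:k drops first: 35 orders
  if 4:h drops first: 21 orders
heap linearizations: 56

56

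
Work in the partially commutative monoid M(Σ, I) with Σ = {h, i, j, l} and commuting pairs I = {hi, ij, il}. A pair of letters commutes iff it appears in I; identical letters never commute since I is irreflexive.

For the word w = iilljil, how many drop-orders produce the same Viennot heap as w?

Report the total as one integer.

piece 0:i — minimal
piece 1:i rests on {0:i}
piece 2:l — minimal
piece 3:l rests on {2:l}
piece 4:j rests on {3:l}
piece 5:i rests on {1:i}
piece 6:l rests on {4:j}
minimal pieces: {0:i, 2:l}
ways to finish when only these pieces remain (= sum over removing one remaining piece with nothing left below it):
  1 left: {5}→1  {6}→1
  2 left: {1,5}→1  {4,6}→1  {5,6}→2
  3 left: {0,1,5}→1  {1,5,6}→3  {3,4,6}→1  {4,5,6}→3
  4 left: {0,1,5,6}→4  {1,4,5,6}→6  {2,3,4,6}→1  {3,4,5,6}→4
  5 left: {0,1,4,5,6}→10  {1,3,4,5,6}→10  {2,3,4,5,6}→5
  placing 0:i first → 15 extensions
  placing 2:l first → 20 extensions
total linear extensions = 35

35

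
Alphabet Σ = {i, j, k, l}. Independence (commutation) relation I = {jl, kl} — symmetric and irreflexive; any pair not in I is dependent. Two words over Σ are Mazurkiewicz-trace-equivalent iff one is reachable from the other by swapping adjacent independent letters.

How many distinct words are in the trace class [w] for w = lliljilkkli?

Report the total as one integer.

12

#0=l has no predecessor
#1=l depends on [0:l]
#2=i depends on [1:l]
#3=l depends on [2:i]
#4=j depends on [2:i]
#5=i depends on [3:l, 4:j]
#6=l depends on [5:i]
#7=k depends on [5:i]
#8=k depends on [7:k]
#9=l depends on [6:l]
#10=i depends on [8:k, 9:l]
sources: [0:l]
N(rest) = Σ N(rest − s) over sources s of rest; N(one piece) = 1:
  size 1 → [10]=1
  size 2 → [8,10]=1  [9,10]=1
  size 3 → [6,9,10]=1  [7,8,10]=1  [8,9,10]=2
  size 4 → [6,8,9,10]=3  [7,8,9,10]=3
  size 5 → [6,7,8,9,10]=6
  size 6 → [5,6,7,8,9,10]=6
  size 7 → [3,5,6,7,8,9,10]=6  [4,5,6,7,8,9,10]=6
  size 8 → [3,4,5,6,7,8,9,10]=12
  size 9 → [2,3,4,5,6,7,8,9,10]=12
  first=0(l) contributes 12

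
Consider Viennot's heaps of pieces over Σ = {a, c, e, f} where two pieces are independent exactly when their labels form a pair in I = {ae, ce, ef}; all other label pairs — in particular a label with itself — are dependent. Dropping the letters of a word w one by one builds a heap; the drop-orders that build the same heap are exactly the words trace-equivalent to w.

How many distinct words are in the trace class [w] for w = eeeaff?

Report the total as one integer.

20

piece 0:e — minimal
piece 1:e rests on {0:e}
piece 2:e rests on {1:e}
piece 3:a — minimal
piece 4:f rests on {3:a}
piece 5:f rests on {4:f}
minimal pieces: {0:e, 3:a}
ways to finish when only these pieces remain (= sum over removing one remaining piece with nothing left below it):
  1 left: {2}→1  {5}→1
  2 left: {1,2}→1  {2,5}→2  {4,5}→1
  3 left: {0,1,2}→1  {1,2,5}→3  {2,4,5}→3  {3,4,5}→1
  4 left: {0,1,2,5}→4  {1,2,4,5}→6  {2,3,4,5}→4
  placing 0:e first → 10 extensions
  placing 3:a first → 10 extensions
total linear extensions = 20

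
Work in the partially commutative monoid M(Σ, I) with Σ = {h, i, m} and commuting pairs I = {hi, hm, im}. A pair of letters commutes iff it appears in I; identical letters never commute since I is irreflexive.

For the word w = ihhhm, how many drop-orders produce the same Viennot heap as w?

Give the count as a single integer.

20

0(i) covers ∅
1(h) covers ∅
2(h) covers 1:h
3(h) covers 2:h
4(m) covers ∅
floor of heap: 0:i, 1:h, 4:m
completions by unplaced set U, small U first (add the entries for U minus each lowest piece of U):
  |U|=1: {0}:1  {3}:1  {4}:1
  |U|=2: {0,3}:2  {0,4}:2  {2,3}:1  {3,4}:2
  |U|=3: {0,2,3}:3  {0,3,4}:6  {1,2,3}:1  {2,3,4}:3
  start at 0(i): 4
  start at 1(h): 12
  start at 4(m): 4
sum over floor = 20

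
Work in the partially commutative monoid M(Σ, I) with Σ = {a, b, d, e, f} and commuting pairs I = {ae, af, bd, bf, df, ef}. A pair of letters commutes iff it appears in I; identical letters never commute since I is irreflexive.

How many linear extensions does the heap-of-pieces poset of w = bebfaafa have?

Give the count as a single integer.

28

0(b) covers ∅
1(e) covers 0:b
2(b) covers 1:e
3(f) covers ∅
4(a) covers 2:b
5(a) covers 4:a
6(f) covers 3:f
7(a) covers 5:a
floor of heap: 0:b, 3:f
completions by unplaced set U, small U first (add the entries for U minus each lowest piece of U):
  |U|=1: {6}:1  {7}:1
  |U|=2: {3,6}:1  {5,7}:1  {6,7}:2
  |U|=3: {3,6,7}:3  {4,5,7}:1  {5,6,7}:3
  |U|=4: {2,4,5,7}:1  {3,5,6,7}:6  {4,5,6,7}:4
  |U|=5: {1,2,4,5,7}:1  {2,4,5,6,7}:5  {3,4,5,6,7}:10
  |U|=6: {0,1,2,4,5,7}:1  {1,2,4,5,6,7}:6  {2,3,4,5,6,7}:15
  start at 0(b): 21
  start at 3(f): 7
sum over floor = 28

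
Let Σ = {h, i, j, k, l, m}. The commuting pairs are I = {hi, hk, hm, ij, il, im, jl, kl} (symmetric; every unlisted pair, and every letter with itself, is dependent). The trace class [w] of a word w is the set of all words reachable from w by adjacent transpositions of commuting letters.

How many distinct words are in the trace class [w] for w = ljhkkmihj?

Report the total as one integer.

#0=l has no predecessor
#1=j has no predecessor
#2=h depends on [0:l, 1:j]
#3=k depends on [1:j]
#4=k depends on [3:k]
#5=m depends on [0:l, 4:k]
#6=i depends on [4:k]
#7=h depends on [2:h]
#8=j depends on [5:m, 7:h]
sources: [0:l, 1:j]
N(rest) = Σ N(rest − s) over sources s of rest; N(one piece) = 1:
  size 1 → [6]=1  [8]=1
  size 2 → [5,8]=1  [6,8]=2  [7,8]=1
  size 3 → [2,7,8]=1  [5,6,8]=3  [5,7,8]=2  [6,7,8]=3
  size 4 → [2,5,7,8]=3  [2,6,7,8]=4  [4,5,6,8]=3  [5,6,7,8]=8
  size 5 → [0,2,5,7,8]=3  [2,5,6,7,8]=15  [3,4,5,6,8]=3  [4,5,6,7,8]=11
  size 6 → [0,2,5,6,7,8]=18  [2,4,5,6,7,8]=26  [3,4,5,6,7,8]=14
  size 7 → [0,2,4,5,6,7,8]=44  [2,3,4,5,6,7,8]=40
  first=0(l) contributes 40
  first=1(j) contributes 84
|[w]| = 124

124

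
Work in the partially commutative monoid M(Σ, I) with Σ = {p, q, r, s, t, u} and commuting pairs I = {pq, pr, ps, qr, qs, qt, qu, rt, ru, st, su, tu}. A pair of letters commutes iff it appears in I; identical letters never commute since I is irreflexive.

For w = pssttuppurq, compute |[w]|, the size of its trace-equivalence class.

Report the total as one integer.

0(p) covers ∅
1(s) covers ∅
2(s) covers 1:s
3(t) covers 0:p
4(t) covers 3:t
5(u) covers 0:p
6(p) covers 4:t, 5:u
7(p) covers 6:p
8(u) covers 7:p
9(r) covers 2:s
10(q) covers ∅
floor of heap: 0:p, 1:s, 10:q
completions by unplaced set U, small U first (add the entries for U minus each lowest piece of U):
  |U|=1: {8}:1  {9}:1  {10}:1
  |U|=2: {2,9}:1  {7,8}:1  {8,9}:2  {8,10}:2  {9,10}:2
  |U|=3: {1,2,9}:1  {2,8,9}:3  {2,9,10}:3  {6,7,8}:1  {7,8,9}:3  {7,8,10}:3  {8,9,10}:6
  |U|=4: {1,2,8,9}:4  {1,2,9,10}:4  {2,7,8,9}:6  {2,8,9,10}:12  {4,6,7,8}:1  {5,6,7,8}:1  {6,7,8,9}:4  {6,7,8,10}:4  {7,8,9,10}:12
  |U|=5: {1,2,7,8,9}:10  {1,2,8,9,10}:20  {2,6,7,8,9}:10  {2,7,8,9,10}:30  {3,4,6,7,8}:1  {4,5,6,7,8}:2  {4,6,7,8,9}:5  {4,6,7,8,10}:5  {5,6,7,8,9}:5  {5,6,7,8,10}:5  {6,7,8,9,10}:20
  |U|=6: {1,2,6,7,8,9}:20  {1,2,7,8,9,10}:60  {2,4,6,7,8,9}:15  {2,5,6,7,8,9}:15  {2,6,7,8,9,10}:60  {3,4,5,6,7,8}:3  {3,4,6,7,8,9}:6  {3,4,6,7,8,10}:6  {4,5,6,7,8,9}:12  {4,5,6,7,8,10}:12  {4,6,7,8,9,10}:30  {5,6,7,8,9,10}:30
  |U|=7: {0,3,4,5,6,7,8}:3  {1,2,4,6,7,8,9}:35  {1,2,5,6,7,8,9}:35  {1,2,6,7,8,9,10}:140  {2,3,4,6,7,8,9}:21  {2,4,5,6,7,8,9}:42  {2,4,6,7,8,9,10}:105  {2,5,6,7,8,9,10}:105  {3,4,5,6,7,8,9}:21  {3,4,5,6,7,8,10}:21  {3,4,6,7,8,9,10}:42  {4,5,6,7,8,9,10}:84
  |U|=8: {0,3,4,5,6,7,8,9}:24  {0,3,4,5,6,7,8,10}:24  {1,2,3,4,6,7,8,9}:56  {1,2,4,5,6,7,8,9}:112  {1,2,4,6,7,8,9,10}:280  {1,2,5,6,7,8,9,10}:280  {2,3,4,5,6,7,8,9}:84  {2,3,4,6,7,8,9,10}:168  {2,4,5,6,7,8,9,10}:336  {3,4,5,6,7,8,9,10}:168
  |U|=9: {0,2,3,4,5,6,7,8,9}:108  {0,3,4,5,6,7,8,9,10}:216  {1,2,3,4,5,6,7,8,9}:252  {1,2,3,4,6,7,8,9,10}:504  {1,2,4,5,6,7,8,9,10}:1008  {2,3,4,5,6,7,8,9,10}:756
  start at 0(p): 2520
  start at 1(s): 1080
  start at 10(q): 360
sum over floor = 3960

3960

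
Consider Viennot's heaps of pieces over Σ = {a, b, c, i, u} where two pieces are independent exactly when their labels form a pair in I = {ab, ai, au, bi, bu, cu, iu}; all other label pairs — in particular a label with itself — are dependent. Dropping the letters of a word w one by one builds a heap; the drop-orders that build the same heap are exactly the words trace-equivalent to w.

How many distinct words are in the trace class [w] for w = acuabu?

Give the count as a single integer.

0(a) covers ∅
1(c) covers 0:a
2(u) covers ∅
3(a) covers 1:c
4(b) covers 1:c
5(u) covers 2:u
floor of heap: 0:a, 2:u
completions by unplaced set U, small U first (add the entries for U minus each lowest piece of U):
  |U|=1: {3}:1  {4}:1  {5}:1
  |U|=2: {2,5}:1  {3,4}:2  {3,5}:2  {4,5}:2
  |U|=3: {1,3,4}:2  {2,3,5}:3  {2,4,5}:3  {3,4,5}:6
  |U|=4: {0,1,3,4}:2  {1,3,4,5}:8  {2,3,4,5}:12
  start at 0(a): 20
  start at 2(u): 10
sum over floor = 30

30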